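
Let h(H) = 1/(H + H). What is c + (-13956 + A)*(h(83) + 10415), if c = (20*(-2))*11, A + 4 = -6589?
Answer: -35527054199/166 ≈ -2.1402e+8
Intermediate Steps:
h(H) = 1/(2*H)
A = -6593 (A = -4 - 6589 = -6593)
c = -440 (c = -40*11 = -440)
c + (-13956 + A)*(h(83) + 10415) = -440 + (-13956 - 6593)*((½)/83 + 10415) = -440 - 20549*((½)*(1/83) + 10415) = -440 - 20549*(1/166 + 10415) = -440 - 20549*1728891/166 = -440 - 35526981159/166 = -35527054199/166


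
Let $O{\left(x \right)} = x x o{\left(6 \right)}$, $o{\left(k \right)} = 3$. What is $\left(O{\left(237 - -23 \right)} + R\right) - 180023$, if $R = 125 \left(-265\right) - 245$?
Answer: $-10593$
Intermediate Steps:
$R = -33370$ ($R = -33125 - 245 = -33370$)
$O{\left(x \right)} = 3 x^{2}$ ($O{\left(x \right)} = x x 3 = x^{2} \cdot 3 = 3 x^{2}$)
$\left(O{\left(237 - -23 \right)} + R\right) - 180023 = \left(3 \left(237 - -23\right)^{2} - 33370\right) - 180023 = \left(3 \left(237 + 23\right)^{2} - 33370\right) - 180023 = \left(3 \cdot 260^{2} - 33370\right) - 180023 = \left(3 \cdot 67600 - 33370\right) - 180023 = \left(202800 - 33370\right) - 180023 = 169430 - 180023 = -10593$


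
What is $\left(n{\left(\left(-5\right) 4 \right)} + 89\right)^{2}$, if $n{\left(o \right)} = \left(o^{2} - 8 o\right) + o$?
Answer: $395641$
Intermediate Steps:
$n{\left(o \right)} = o^{2} - 7 o$
$\left(n{\left(\left(-5\right) 4 \right)} + 89\right)^{2} = \left(\left(-5\right) 4 \left(-7 - 20\right) + 89\right)^{2} = \left(- 20 \left(-7 - 20\right) + 89\right)^{2} = \left(\left(-20\right) \left(-27\right) + 89\right)^{2} = \left(540 + 89\right)^{2} = 629^{2} = 395641$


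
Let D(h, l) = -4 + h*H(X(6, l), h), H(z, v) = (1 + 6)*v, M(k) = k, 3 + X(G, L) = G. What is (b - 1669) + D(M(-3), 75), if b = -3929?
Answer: -5539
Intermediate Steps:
X(G, L) = -3 + G
H(z, v) = 7*v
D(h, l) = -4 + 7*h**2 (D(h, l) = -4 + h*(7*h) = -4 + 7*h**2)
(b - 1669) + D(M(-3), 75) = (-3929 - 1669) + (-4 + 7*(-3)**2) = -5598 + (-4 + 7*9) = -5598 + (-4 + 63) = -5598 + 59 = -5539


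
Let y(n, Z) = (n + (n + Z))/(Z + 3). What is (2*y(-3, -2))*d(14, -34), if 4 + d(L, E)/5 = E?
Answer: 3040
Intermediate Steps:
d(L, E) = -20 + 5*E
y(n, Z) = (Z + 2*n)/(3 + Z) (y(n, Z) = (n + (Z + n))/(3 + Z) = (Z + 2*n)/(3 + Z))
(2*y(-3, -2))*d(14, -34) = (2*((-2 + 2*(-3))/(3 - 2)))*(-20 + 5*(-34)) = (2*((-2 - 6)/1))*(-20 - 170) = (2*(1*(-8)))*(-190) = (2*(-8))*(-190) = -16*(-190) = 3040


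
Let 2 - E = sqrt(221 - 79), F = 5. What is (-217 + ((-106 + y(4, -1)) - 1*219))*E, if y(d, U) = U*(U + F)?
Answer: -1092 + 546*sqrt(142) ≈ 5414.3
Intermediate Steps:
y(d, U) = U*(5 + U) (y(d, U) = U*(U + 5) = U*(5 + U))
E = 2 - sqrt(142) (E = 2 - sqrt(221 - 79) = 2 - sqrt(142) ≈ -9.9164)
(-217 + ((-106 + y(4, -1)) - 1*219))*E = (-217 + ((-106 - (5 - 1)) - 1*219))*(2 - sqrt(142)) = (-217 + ((-106 - 1*4) - 219))*(2 - sqrt(142)) = (-217 + ((-106 - 4) - 219))*(2 - sqrt(142)) = (-217 + (-110 - 219))*(2 - sqrt(142)) = (-217 - 329)*(2 - sqrt(142)) = -546*(2 - sqrt(142)) = -1092 + 546*sqrt(142)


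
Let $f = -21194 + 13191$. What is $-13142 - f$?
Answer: $-5139$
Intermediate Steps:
$f = -8003$
$-13142 - f = -13142 - -8003 = -13142 + 8003 = -5139$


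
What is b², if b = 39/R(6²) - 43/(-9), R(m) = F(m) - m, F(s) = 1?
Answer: 1331716/99225 ≈ 13.421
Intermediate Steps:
R(m) = 1 - m
b = 1154/315 (b = 39/(1 - 1*6²) - 43/(-9) = 39/(1 - 1*36) - 43*(-⅑) = 39/(1 - 36) + 43/9 = 39/(-35) + 43/9 = 39*(-1/35) + 43/9 = -39/35 + 43/9 = 1154/315 ≈ 3.6635)
b² = (1154/315)² = 1331716/99225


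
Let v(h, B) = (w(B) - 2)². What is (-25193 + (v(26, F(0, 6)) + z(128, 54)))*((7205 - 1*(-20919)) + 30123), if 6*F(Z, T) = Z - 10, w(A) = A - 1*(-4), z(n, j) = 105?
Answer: -13151648377/9 ≈ -1.4613e+9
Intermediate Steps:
w(A) = 4 + A (w(A) = A + 4 = 4 + A)
F(Z, T) = -5/3 + Z/6 (F(Z, T) = (Z - 10)/6 = (-10 + Z)/6 = -5/3 + Z/6)
v(h, B) = (2 + B)² (v(h, B) = ((4 + B) - 2)² = (2 + B)²)
(-25193 + (v(26, F(0, 6)) + z(128, 54)))*((7205 - 1*(-20919)) + 30123) = (-25193 + ((2 + (-5/3 + (⅙)*0))² + 105))*((7205 - 1*(-20919)) + 30123) = (-25193 + ((2 + (-5/3 + 0))² + 105))*((7205 + 20919) + 30123) = (-25193 + ((2 - 5/3)² + 105))*(28124 + 30123) = (-25193 + ((⅓)² + 105))*58247 = (-25193 + (⅑ + 105))*58247 = (-25193 + 946/9)*58247 = -225791/9*58247 = -13151648377/9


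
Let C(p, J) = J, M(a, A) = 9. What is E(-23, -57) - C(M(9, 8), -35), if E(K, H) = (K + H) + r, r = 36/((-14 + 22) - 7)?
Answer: -9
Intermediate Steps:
r = 36 (r = 36/(8 - 7) = 36/1 = 36*1 = 36)
E(K, H) = 36 + H + K (E(K, H) = (K + H) + 36 = (H + K) + 36 = 36 + H + K)
E(-23, -57) - C(M(9, 8), -35) = (36 - 57 - 23) - 1*(-35) = -44 + 35 = -9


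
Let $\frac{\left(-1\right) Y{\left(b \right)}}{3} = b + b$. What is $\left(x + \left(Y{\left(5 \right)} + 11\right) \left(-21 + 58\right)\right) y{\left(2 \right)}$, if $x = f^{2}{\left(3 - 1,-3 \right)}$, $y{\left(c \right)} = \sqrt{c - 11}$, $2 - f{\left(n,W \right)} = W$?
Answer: $- 2034 i \approx - 2034.0 i$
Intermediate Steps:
$Y{\left(b \right)} = - 6 b$ ($Y{\left(b \right)} = - 3 \left(b + b\right) = - 3 \cdot 2 b = - 6 b$)
$f{\left(n,W \right)} = 2 - W$
$y{\left(c \right)} = \sqrt{-11 + c}$
$x = 25$ ($x = \left(2 - -3\right)^{2} = \left(2 + 3\right)^{2} = 5^{2} = 25$)
$\left(x + \left(Y{\left(5 \right)} + 11\right) \left(-21 + 58\right)\right) y{\left(2 \right)} = \left(25 + \left(\left(-6\right) 5 + 11\right) \left(-21 + 58\right)\right) \sqrt{-11 + 2} = \left(25 + \left(-30 + 11\right) 37\right) \sqrt{-9} = \left(25 - 703\right) 3 i = - 678 \cdot 3 i = - 2034 i$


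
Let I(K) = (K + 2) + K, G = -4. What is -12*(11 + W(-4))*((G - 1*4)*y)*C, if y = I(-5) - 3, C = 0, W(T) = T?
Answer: 0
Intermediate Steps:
I(K) = 2 + 2*K (I(K) = (2 + K) + K = 2 + 2*K)
y = -11 (y = (2 + 2*(-5)) - 3 = (2 - 10) - 3 = -8 - 3 = -11)
-12*(11 + W(-4))*((G - 1*4)*y)*C = -12*(11 - 4)*((-4 - 1*4)*(-11))*0 = -84*((-4 - 4)*(-11))*0 = -84*-8*(-11)*0 = -84*88*0 = -84*0 = -12*0 = 0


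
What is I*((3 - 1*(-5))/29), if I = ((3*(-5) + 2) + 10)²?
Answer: 72/29 ≈ 2.4828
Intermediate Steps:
I = 9 (I = ((-15 + 2) + 10)² = (-13 + 10)² = (-3)² = 9)
I*((3 - 1*(-5))/29) = 9*((3 - 1*(-5))/29) = 9*((3 + 5)*(1/29)) = 9*(8*(1/29)) = 9*(8/29) = 72/29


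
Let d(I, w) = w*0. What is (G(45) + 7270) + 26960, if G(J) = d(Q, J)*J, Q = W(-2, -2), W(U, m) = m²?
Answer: 34230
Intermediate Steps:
Q = 4 (Q = (-2)² = 4)
d(I, w) = 0
G(J) = 0 (G(J) = 0*J = 0)
(G(45) + 7270) + 26960 = (0 + 7270) + 26960 = 7270 + 26960 = 34230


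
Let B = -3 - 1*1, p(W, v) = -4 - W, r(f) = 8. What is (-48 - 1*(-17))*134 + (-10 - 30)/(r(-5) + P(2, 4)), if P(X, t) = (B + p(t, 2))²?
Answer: -78931/19 ≈ -4154.3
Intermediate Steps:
B = -4 (B = -3 - 1 = -4)
P(X, t) = (-8 - t)² (P(X, t) = (-4 + (-4 - t))² = (-8 - t)²)
(-48 - 1*(-17))*134 + (-10 - 30)/(r(-5) + P(2, 4)) = (-48 - 1*(-17))*134 + (-10 - 30)/(8 + (8 + 4)²) = (-48 + 17)*134 - 40/(8 + 12²) = -31*134 - 40/(8 + 144) = -4154 - 40/152 = -4154 - 40*1/152 = -4154 - 5/19 = -78931/19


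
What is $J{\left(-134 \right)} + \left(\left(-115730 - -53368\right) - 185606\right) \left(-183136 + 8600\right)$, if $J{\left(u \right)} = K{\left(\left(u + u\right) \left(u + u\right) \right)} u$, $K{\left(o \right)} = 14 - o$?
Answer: $43288965388$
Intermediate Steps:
$J{\left(u \right)} = u \left(14 - 4 u^{2}\right)$ ($J{\left(u \right)} = \left(14 - \left(u + u\right) \left(u + u\right)\right) u = \left(14 - 2 u 2 u\right) u = \left(14 - 4 u^{2}\right) u = u \left(14 - 4 u^{2}\right)$)
$J{\left(-134 \right)} + \left(\left(-115730 - -53368\right) - 185606\right) \left(-183136 + 8600\right) = \left(- 4 \left(-134\right)^{3} + 14 \left(-134\right)\right) + \left(\left(-115730 - -53368\right) - 185606\right) \left(-183136 + 8600\right) = \left(\left(-4\right) \left(-2406104\right) - 1876\right) + \left(\left(-115730 + 53368\right) - 185606\right) \left(-174536\right) = \left(9624416 - 1876\right) + \left(-62362 - 185606\right) \left(-174536\right) = 9622540 - -43279342848 = 9622540 + 43279342848 = 43288965388$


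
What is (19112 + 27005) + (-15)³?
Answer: 42742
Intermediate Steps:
(19112 + 27005) + (-15)³ = 46117 - 3375 = 42742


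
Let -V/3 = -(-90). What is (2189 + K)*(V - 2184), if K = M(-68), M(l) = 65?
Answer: -5531316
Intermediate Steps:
K = 65
V = -270 (V = -(-45)*(-6*1) = -(-45)*(-6) = -3*90 = -270)
(2189 + K)*(V - 2184) = (2189 + 65)*(-270 - 2184) = 2254*(-2454) = -5531316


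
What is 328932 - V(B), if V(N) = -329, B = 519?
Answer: 329261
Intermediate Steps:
328932 - V(B) = 328932 - 1*(-329) = 328932 + 329 = 329261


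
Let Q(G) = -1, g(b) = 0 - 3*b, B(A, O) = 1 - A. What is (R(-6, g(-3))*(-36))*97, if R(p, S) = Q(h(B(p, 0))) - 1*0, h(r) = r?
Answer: 3492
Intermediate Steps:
g(b) = -3*b
R(p, S) = -1 (R(p, S) = -1 - 1*0 = -1 + 0 = -1)
(R(-6, g(-3))*(-36))*97 = -1*(-36)*97 = 36*97 = 3492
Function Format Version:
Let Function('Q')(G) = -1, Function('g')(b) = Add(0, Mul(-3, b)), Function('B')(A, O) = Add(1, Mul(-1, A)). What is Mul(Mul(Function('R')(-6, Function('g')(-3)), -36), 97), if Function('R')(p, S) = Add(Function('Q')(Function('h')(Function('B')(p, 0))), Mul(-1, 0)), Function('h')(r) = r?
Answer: 3492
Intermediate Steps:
Function('g')(b) = Mul(-3, b)
Function('R')(p, S) = -1 (Function('R')(p, S) = Add(-1, Mul(-1, 0)) = Add(-1, 0) = -1)
Mul(Mul(Function('R')(-6, Function('g')(-3)), -36), 97) = Mul(Mul(-1, -36), 97) = Mul(36, 97) = 3492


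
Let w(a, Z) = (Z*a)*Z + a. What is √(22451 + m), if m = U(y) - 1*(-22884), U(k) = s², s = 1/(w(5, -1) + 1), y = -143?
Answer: 12*√38094/11 ≈ 212.92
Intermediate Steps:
w(a, Z) = a + a*Z² (w(a, Z) = a*Z² + a = a + a*Z²)
s = 1/11 (s = 1/(5*(1 + (-1)²) + 1) = 1/(5*(1 + 1) + 1) = 1/(5*2 + 1) = 1/(10 + 1) = 1/11 ≈ 0.090909)
U(k) = 1/121 (U(k) = (1/11)² = 1/121)
m = 2768965/121 (m = 1/121 - 1*(-22884) = 1/121 + 22884 = 2768965/121 ≈ 22884.)
√(22451 + m) = √(22451 + 2768965/121) = √(5485536/121) = 12*√38094/11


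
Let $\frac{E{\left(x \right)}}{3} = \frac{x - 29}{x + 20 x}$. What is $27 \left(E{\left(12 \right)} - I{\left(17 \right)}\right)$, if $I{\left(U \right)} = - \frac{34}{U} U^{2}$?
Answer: $\frac{436815}{28} \approx 15601.0$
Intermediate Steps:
$I{\left(U \right)} = - 34 U$
$E{\left(x \right)} = \frac{-29 + x}{7 x}$ ($E{\left(x \right)} = 3 \frac{x - 29}{x + 20 x} = 3 \frac{-29 + x}{21 x} = \frac{-29 + x}{7 x}$)
$27 \left(E{\left(12 \right)} - I{\left(17 \right)}\right) = 27 \left(\frac{-29 + 12}{7 \cdot 12} - \left(-34\right) 17\right) = 27 \left(\frac{1}{7} \cdot \frac{1}{12} \left(-17\right) - -578\right) = 27 \left(- \frac{17}{84} + 578\right) = 27 \cdot \frac{48535}{84} = \frac{436815}{28}$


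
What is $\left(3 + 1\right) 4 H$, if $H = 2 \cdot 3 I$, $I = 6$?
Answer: $576$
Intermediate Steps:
$H = 36$ ($H = 2 \cdot 3 \cdot 6 = 6 \cdot 6 = 36$)
$\left(3 + 1\right) 4 H = \left(3 + 1\right) 4 \cdot 36 = 4 \cdot 4 \cdot 36 = 16 \cdot 36 = 576$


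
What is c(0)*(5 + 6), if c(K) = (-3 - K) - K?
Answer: -33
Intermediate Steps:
c(K) = -3 - 2*K
c(0)*(5 + 6) = (-3 - 2*0)*(5 + 6) = (-3 + 0)*11 = -3*11 = -33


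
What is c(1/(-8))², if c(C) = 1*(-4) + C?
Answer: 1089/64 ≈ 17.016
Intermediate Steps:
c(C) = -4 + C
c(1/(-8))² = (-4 + 1/(-8))² = (-4 + 1*(-⅛))² = (-4 - ⅛)² = (-33/8)² = 1089/64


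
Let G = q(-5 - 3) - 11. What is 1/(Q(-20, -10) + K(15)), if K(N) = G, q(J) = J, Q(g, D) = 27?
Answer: 1/8 ≈ 0.12500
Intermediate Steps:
G = -19 (G = (-5 - 3) - 11 = -8 - 11 = -19)
K(N) = -19
1/(Q(-20, -10) + K(15)) = 1/(27 - 19) = 1/8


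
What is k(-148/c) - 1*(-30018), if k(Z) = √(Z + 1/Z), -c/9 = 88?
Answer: 30018 + √33026422/2442 ≈ 30020.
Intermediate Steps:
c = -792 (c = -9*88 = -792)
k(-148/c) - 1*(-30018) = √(-148/(-792) + 1/(-148/(-792))) - 1*(-30018) = √(-148*(-1/792) + 1/(-148*(-1/792))) + 30018 = √(37/198 + 1/(37/198)) + 30018 = √(37/198 + 198/37) + 30018 = √(40573/7326) + 30018 = √33026422/2442 + 30018 = 30018 + √33026422/2442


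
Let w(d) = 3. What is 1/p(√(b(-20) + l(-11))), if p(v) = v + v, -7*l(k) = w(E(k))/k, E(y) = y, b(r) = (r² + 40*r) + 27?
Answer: -I*√2211286/57436 ≈ -0.02589*I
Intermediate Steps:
b(r) = 27 + r² + 40*r
l(k) = -3/(7*k)
p(v) = 2*v
1/p(√(b(-20) + l(-11))) = 1/(2*√((27 + (-20)² + 40*(-20)) - 3/7/(-11))) = 1/(2*√((27 + 400 - 800) - 3/7*(-1/11))) = 1/(2*√(-373 + 3/77)) = 1/(2*√(-28718/77)) = 1/(2*(I*√2211286/77)) = 1/(2*I*√2211286/77) = -I*√2211286/57436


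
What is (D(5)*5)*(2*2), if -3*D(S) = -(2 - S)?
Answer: -20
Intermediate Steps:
D(S) = ⅔ - S/3 (D(S) = -(-1)*(2 - S)/3 = -(-2 + S)/3 = ⅔ - S/3)
(D(5)*5)*(2*2) = ((⅔ - ⅓*5)*5)*(2*2) = ((⅔ - 5/3)*5)*4 = -1*5*4 = -5*4 = -20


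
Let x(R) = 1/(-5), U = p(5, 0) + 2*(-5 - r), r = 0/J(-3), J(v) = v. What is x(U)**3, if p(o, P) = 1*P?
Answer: -1/125 ≈ -0.0080000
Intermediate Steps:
p(o, P) = P
r = 0 (r = 0/(-3) = 0*(-1/3) = 0)
U = -10 (U = 0 + 2*(-5 - 1*0) = 0 + 2*(-5 + 0) = 0 + 2*(-5) = 0 - 10 = -10)
x(R) = -1/5
x(U)**3 = (-1/5)**3 = -1/125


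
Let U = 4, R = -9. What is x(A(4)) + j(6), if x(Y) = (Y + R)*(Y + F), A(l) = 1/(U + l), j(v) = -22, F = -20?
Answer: 9881/64 ≈ 154.39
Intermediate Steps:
A(l) = 1/(4 + l)
x(Y) = (-20 + Y)*(-9 + Y) (x(Y) = (Y - 9)*(Y - 20) = (-9 + Y)*(-20 + Y) = (-20 + Y)*(-9 + Y))
x(A(4)) + j(6) = (180 + (1/(4 + 4))² - 29/(4 + 4)) - 22 = (180 + (1/8)² - 29/8) - 22 = (180 + (⅛)² - 29*⅛) - 22 = (180 + 1/64 - 29/8) - 22 = 11289/64 - 22 = 9881/64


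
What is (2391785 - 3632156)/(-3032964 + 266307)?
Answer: 413457/922219 ≈ 0.44833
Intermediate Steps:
(2391785 - 3632156)/(-3032964 + 266307) = -1240371/(-2766657) = -1240371*(-1/2766657) = 413457/922219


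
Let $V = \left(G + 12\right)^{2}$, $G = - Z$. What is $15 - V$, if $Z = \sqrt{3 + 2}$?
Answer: $-134 + 24 \sqrt{5} \approx -80.334$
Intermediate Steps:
$Z = \sqrt{5} \approx 2.2361$
$G = - \sqrt{5} \approx -2.2361$
$V = \left(12 - \sqrt{5}\right)^{2}$ ($V = \left(- \sqrt{5} + 12\right)^{2} = \left(12 - \sqrt{5}\right)^{2} \approx 95.334$)
$15 - V = 15 - \left(12 - \sqrt{5}\right)^{2}$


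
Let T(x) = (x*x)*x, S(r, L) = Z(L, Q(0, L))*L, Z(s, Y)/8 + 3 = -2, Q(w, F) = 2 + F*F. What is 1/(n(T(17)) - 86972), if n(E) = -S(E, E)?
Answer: 1/109548 ≈ 9.1284e-6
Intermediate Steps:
Q(w, F) = 2 + F²
Z(s, Y) = -40 (Z(s, Y) = -24 + 8*(-2) = -24 - 16 = -40)
S(r, L) = -40*L
T(x) = x³ (T(x) = x²*x = x³)
n(E) = 40*E (n(E) = -(-40)*E = 40*E)
1/(n(T(17)) - 86972) = 1/(40*17³ - 86972) = 1/(40*4913 - 86972) = 1/(196520 - 86972) = 1/109548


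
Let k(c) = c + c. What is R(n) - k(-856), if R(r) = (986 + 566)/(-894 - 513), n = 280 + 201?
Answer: 2407232/1407 ≈ 1710.9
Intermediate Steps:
n = 481
k(c) = 2*c
R(r) = -1552/1407 (R(r) = 1552/(-1407) = 1552*(-1/1407) = -1552/1407)
R(n) - k(-856) = -1552/1407 - 2*(-856) = -1552/1407 - 1*(-1712) = -1552/1407 + 1712 = 2407232/1407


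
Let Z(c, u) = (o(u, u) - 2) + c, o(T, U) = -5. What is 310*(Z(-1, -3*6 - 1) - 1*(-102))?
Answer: 29140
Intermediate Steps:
Z(c, u) = -7 + c (Z(c, u) = (-5 - 2) + c = -7 + c)
310*(Z(-1, -3*6 - 1) - 1*(-102)) = 310*((-7 - 1) - 1*(-102)) = 310*(-8 + 102) = 310*94 = 29140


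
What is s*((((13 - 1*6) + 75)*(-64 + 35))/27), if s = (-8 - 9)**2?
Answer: -687242/27 ≈ -25453.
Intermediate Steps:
s = 289 (s = (-17)**2 = 289)
s*((((13 - 1*6) + 75)*(-64 + 35))/27) = 289*((((13 - 1*6) + 75)*(-64 + 35))/27) = 289*((((13 - 6) + 75)*(-29))*(1/27)) = 289*(((7 + 75)*(-29))*(1/27)) = 289*((82*(-29))*(1/27)) = 289*(-2378*1/27) = 289*(-2378/27) = -687242/27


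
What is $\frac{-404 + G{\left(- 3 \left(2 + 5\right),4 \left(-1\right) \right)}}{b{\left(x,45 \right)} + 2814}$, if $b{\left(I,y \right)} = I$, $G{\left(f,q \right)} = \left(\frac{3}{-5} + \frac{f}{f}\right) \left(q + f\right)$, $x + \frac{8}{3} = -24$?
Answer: $- \frac{621}{4181} \approx -0.14853$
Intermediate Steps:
$x = - \frac{80}{3}$ ($x = - \frac{8}{3} - 24 = - \frac{80}{3} \approx -26.667$)
$G{\left(f,q \right)} = \frac{2 f}{5} + \frac{2 q}{5}$ ($G{\left(f,q \right)} = \left(3 \left(- \frac{1}{5}\right) + 1\right) \left(f + q\right) = \left(- \frac{3}{5} + 1\right) \left(f + q\right) = \frac{2 \left(f + q\right)}{5} = \frac{2 f}{5} + \frac{2 q}{5}$)
$\frac{-404 + G{\left(- 3 \left(2 + 5\right),4 \left(-1\right) \right)}}{b{\left(x,45 \right)} + 2814} = \frac{-404 + \left(\frac{2 \left(- 3 \left(2 + 5\right)\right)}{5} + \frac{2 \cdot 4 \left(-1\right)}{5}\right)}{- \frac{80}{3} + 2814} = \frac{-404 + \left(\frac{2 \left(\left(-3\right) 7\right)}{5} + \frac{2}{5} \left(-4\right)\right)}{\frac{8362}{3}} = \left(-404 + \left(\frac{2}{5} \left(-21\right) - \frac{8}{5}\right)\right) \frac{3}{8362} = \left(-404 - 10\right) \frac{3}{8362} = \left(-414\right) \frac{3}{8362} = - \frac{621}{4181}$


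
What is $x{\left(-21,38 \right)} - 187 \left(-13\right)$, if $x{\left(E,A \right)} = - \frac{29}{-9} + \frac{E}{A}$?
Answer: $\frac{832315}{342} \approx 2433.7$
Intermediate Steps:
$x{\left(E,A \right)} = \frac{29}{9} + \frac{E}{A}$ ($x{\left(E,A \right)} = \left(-29\right) \left(- \frac{1}{9}\right) + \frac{E}{A} = \frac{29}{9} + \frac{E}{A}$)
$x{\left(-21,38 \right)} - 187 \left(-13\right) = \left(\frac{29}{9} - \frac{21}{38}\right) - 187 \left(-13\right) = \left(\frac{29}{9} - \frac{21}{38}\right) - -2431 = \left(\frac{29}{9} - \frac{21}{38}\right) + 2431 = \frac{913}{342} + 2431 = \frac{832315}{342}$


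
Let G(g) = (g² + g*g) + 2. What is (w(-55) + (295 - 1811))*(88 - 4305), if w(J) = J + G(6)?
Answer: 6312849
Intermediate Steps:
G(g) = 2 + 2*g² (G(g) = (g² + g²) + 2 = 2*g² + 2 = 2 + 2*g²)
w(J) = 74 + J (w(J) = J + (2 + 2*6²) = J + (2 + 2*36) = J + (2 + 72) = J + 74 = 74 + J)
(w(-55) + (295 - 1811))*(88 - 4305) = ((74 - 55) + (295 - 1811))*(88 - 4305) = (19 - 1516)*(-4217) = -1497*(-4217) = 6312849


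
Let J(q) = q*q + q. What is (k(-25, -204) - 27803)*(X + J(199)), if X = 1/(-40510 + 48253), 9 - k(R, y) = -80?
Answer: -2846887402438/2581 ≈ -1.1030e+9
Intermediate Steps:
J(q) = q + q**2 (J(q) = q**2 + q = q + q**2)
k(R, y) = 89 (k(R, y) = 9 - 1*(-80) = 9 + 80 = 89)
X = 1/7743 ≈ 0.00012915
(k(-25, -204) - 27803)*(X + J(199)) = (89 - 27803)*(1/7743 + 199*(1 + 199)) = -27714*(1/7743 + 199*200) = -27714*(1/7743 + 39800) = -27714*308171401/7743 = -2846887402438/2581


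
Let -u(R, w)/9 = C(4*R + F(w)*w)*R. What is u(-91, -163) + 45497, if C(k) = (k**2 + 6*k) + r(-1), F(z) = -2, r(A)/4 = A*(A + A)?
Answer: 1047953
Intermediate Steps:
r(A) = 8*A**2 (r(A) = 4*(A*(A + A)) = 4*(A*(2*A)) = 4*(2*A**2) = 8*A**2)
C(k) = 8 + k**2 + 6*k (C(k) = (k**2 + 6*k) + 8*(-1)**2 = (k**2 + 6*k) + 8*1 = (k**2 + 6*k) + 8 = 8 + k**2 + 6*k)
u(R, w) = -9*R*(8 + (-2*w + 4*R)**2 - 12*w + 24*R) (u(R, w) = -9*(8 + (4*R - 2*w)**2 + 6*(4*R - 2*w))*R = -9*(8 + (-2*w + 4*R)**2 + 6*(-2*w + 4*R))*R = -9*(8 + (-2*w + 4*R)**2 + (-12*w + 24*R))*R = -9*(8 + (-2*w + 4*R)**2 - 12*w + 24*R)*R = -9*R*(8 + (-2*w + 4*R)**2 - 12*w + 24*R))
u(-91, -163) + 45497 = -36*(-91)*(2 + (-1*(-163) + 2*(-91))**2 - 3*(-163) + 6*(-91)) + 45497 = -36*(-91)*(2 + (163 - 182)**2 + 489 - 546) + 45497 = -36*(-91)*(2 + (-19)**2 + 489 - 546) + 45497 = -36*(-91)*(2 + 361 + 489 - 546) + 45497 = -36*(-91)*306 + 45497 = 1002456 + 45497 = 1047953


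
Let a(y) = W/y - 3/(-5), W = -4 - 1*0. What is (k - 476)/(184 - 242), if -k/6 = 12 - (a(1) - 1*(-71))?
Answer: 356/145 ≈ 2.4552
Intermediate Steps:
W = -4 (W = -4 + 0 = -4)
a(y) = ⅗ - 4/y (a(y) = -4/y - 3/(-5) = -4/y - 3*(-⅕) = -4/y + ⅗ = ⅗ - 4/y)
k = 1668/5 (k = -6*(12 - ((⅗ - 4/1) - 1*(-71))) = -6*(12 - ((⅗ - 4*1) + 71)) = -6*(12 - ((⅗ - 4) + 71)) = -6*(12 - (-17/5 + 71)) = -6*(12 - 1*338/5) = -6*(12 - 338/5) = -6*(-278/5) = 1668/5 ≈ 333.60)
(k - 476)/(184 - 242) = (1668/5 - 476)/(184 - 242) = -712/5/(-58) = -712/5*(-1/58) = 356/145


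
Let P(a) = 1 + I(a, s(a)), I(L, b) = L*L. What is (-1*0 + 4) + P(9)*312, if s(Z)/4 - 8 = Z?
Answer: 25588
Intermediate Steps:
s(Z) = 32 + 4*Z
I(L, b) = L²
P(a) = 1 + a²
(-1*0 + 4) + P(9)*312 = (-1*0 + 4) + (1 + 9²)*312 = (0 + 4) + (1 + 81)*312 = 4 + 82*312 = 4 + 25584 = 25588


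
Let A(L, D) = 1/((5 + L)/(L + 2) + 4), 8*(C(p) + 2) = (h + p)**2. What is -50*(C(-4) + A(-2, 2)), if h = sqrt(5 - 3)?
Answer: -25/2 + 50*sqrt(2) ≈ 58.211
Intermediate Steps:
h = sqrt(2) ≈ 1.4142
C(p) = -2 + (p + sqrt(2))**2/8 (C(p) = -2 + (sqrt(2) + p)**2/8 = -2 + (p + sqrt(2))**2/8)
A(L, D) = 1/(4 + (5 + L)/(2 + L)) (A(L, D) = 1/((5 + L)/(2 + L) + 4) = 1/(4 + (5 + L)/(2 + L)))
-50*(C(-4) + A(-2, 2)) = -50*((-2 + (-4 + sqrt(2))**2/8) + (2 - 2)/(13 + 5*(-2))) = -50*((-2 + (-4 + sqrt(2))**2/8) + 0/(13 - 10)) = -50*((-2 + (-4 + sqrt(2))**2/8) + 0/3) = -50*((-2 + (-4 + sqrt(2))**2/8) + (1/3)*0) = -50*((-2 + (-4 + sqrt(2))**2/8) + 0) = -50*(-2 + (-4 + sqrt(2))**2/8) = 100 - 25*(-4 + sqrt(2))**2/4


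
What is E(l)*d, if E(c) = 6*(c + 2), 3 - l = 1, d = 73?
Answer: 1752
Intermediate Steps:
l = 2 (l = 3 - 1*1 = 3 - 1 = 2)
E(c) = 12 + 6*c (E(c) = 6*(2 + c) = 12 + 6*c)
E(l)*d = (12 + 6*2)*73 = (12 + 12)*73 = 24*73 = 1752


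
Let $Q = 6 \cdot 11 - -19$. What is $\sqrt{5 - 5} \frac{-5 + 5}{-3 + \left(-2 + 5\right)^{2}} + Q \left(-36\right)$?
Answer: $-3060$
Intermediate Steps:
$Q = 85$ ($Q = 66 + 19 = 85$)
$\sqrt{5 - 5} \frac{-5 + 5}{-3 + \left(-2 + 5\right)^{2}} + Q \left(-36\right) = \sqrt{5 - 5} \frac{-5 + 5}{-3 + \left(-2 + 5\right)^{2}} + 85 \left(-36\right) = \sqrt{0} \frac{0}{-3 + 3^{2}} - 3060 = 0 \frac{0}{-3 + 9} - 3060 = 0 \cdot \frac{0}{6} - 3060 = 0 \cdot 0 \cdot \frac{1}{6} - 3060 = 0 \cdot 0 - 3060 = 0 - 3060 = -3060$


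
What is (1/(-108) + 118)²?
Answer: 162384049/11664 ≈ 13922.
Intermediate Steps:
(1/(-108) + 118)² = (-1/108 + 118)² = (12743/108)² = 162384049/11664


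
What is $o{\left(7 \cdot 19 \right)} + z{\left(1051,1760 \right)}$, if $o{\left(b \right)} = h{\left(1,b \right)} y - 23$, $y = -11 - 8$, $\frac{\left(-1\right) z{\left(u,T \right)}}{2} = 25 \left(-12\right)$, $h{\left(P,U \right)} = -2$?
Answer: $615$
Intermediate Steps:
$z{\left(u,T \right)} = 600$ ($z{\left(u,T \right)} = - 2 \cdot 25 \left(-12\right) = \left(-2\right) \left(-300\right) = 600$)
$y = -19$
$o{\left(b \right)} = 15$ ($o{\left(b \right)} = \left(-2\right) \left(-19\right) - 23 = 38 - 23 = 15$)
$o{\left(7 \cdot 19 \right)} + z{\left(1051,1760 \right)} = 15 + 600 = 615$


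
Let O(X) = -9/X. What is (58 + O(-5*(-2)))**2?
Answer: 326041/100 ≈ 3260.4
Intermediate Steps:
(58 + O(-5*(-2)))**2 = (58 - 9/((-5*(-2))))**2 = (58 - 9/10)**2 = (571/10)**2 = 326041/100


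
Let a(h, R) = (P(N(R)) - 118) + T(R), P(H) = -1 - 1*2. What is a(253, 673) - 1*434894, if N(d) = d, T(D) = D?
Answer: -434342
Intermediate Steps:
P(H) = -3 (P(H) = -1 - 2 = -3)
a(h, R) = -121 + R (a(h, R) = (-3 - 118) + R = -121 + R)
a(253, 673) - 1*434894 = (-121 + 673) - 1*434894 = 552 - 434894 = -434342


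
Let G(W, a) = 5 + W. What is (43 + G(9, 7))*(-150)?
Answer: -8550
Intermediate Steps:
(43 + G(9, 7))*(-150) = (43 + (5 + 9))*(-150) = (43 + 14)*(-150) = 57*(-150) = -8550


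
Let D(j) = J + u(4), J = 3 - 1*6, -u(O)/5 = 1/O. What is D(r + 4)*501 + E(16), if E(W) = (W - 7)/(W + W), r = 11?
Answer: -68127/32 ≈ -2129.0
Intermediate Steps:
u(O) = -5/O
J = -3 (J = 3 - 6 = -3)
D(j) = -17/4 (D(j) = -3 - 5/4 = -17/4)
E(W) = (-7 + W)/(2*W) (E(W) = (-7 + W)/((2*W)) = (-7 + W)*(1/(2*W)) = (-7 + W)/(2*W))
D(r + 4)*501 + E(16) = -17/4*501 + (1/2)*(-7 + 16)/16 = -8517/4 + (1/2)*(1/16)*9 = -8517/4 + 9/32 = -68127/32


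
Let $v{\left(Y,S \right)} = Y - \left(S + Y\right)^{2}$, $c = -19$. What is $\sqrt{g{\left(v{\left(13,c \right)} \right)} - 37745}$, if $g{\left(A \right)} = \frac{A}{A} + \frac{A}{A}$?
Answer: $i \sqrt{37743} \approx 194.28 i$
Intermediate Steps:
$g{\left(A \right)} = 2$ ($g{\left(A \right)} = 1 + 1 = 2$)
$\sqrt{g{\left(v{\left(13,c \right)} \right)} - 37745} = \sqrt{2 - 37745} = \sqrt{-37743} = i \sqrt{37743}$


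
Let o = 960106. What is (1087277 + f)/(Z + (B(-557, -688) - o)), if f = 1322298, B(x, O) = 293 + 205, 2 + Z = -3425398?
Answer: -2409575/4385008 ≈ -0.54950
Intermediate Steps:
Z = -3425400 (Z = -2 - 3425398 = -3425400)
B(x, O) = 498
(1087277 + f)/(Z + (B(-557, -688) - o)) = (1087277 + 1322298)/(-3425400 + (498 - 1*960106)) = 2409575/(-3425400 + (498 - 960106)) = 2409575/(-3425400 - 959608) = 2409575/(-4385008) = 2409575*(-1/4385008) = -2409575/4385008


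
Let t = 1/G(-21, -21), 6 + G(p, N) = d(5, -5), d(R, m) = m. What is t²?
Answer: 1/121 ≈ 0.0082645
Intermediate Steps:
G(p, N) = -11 (G(p, N) = -6 - 5 = -11)
t = -1/11 (t = 1/(-11) = -1/11 ≈ -0.090909)
t² = (-1/11)² = 1/121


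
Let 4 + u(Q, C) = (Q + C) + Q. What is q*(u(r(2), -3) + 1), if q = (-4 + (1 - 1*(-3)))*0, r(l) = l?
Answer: 0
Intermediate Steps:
q = 0 (q = (-4 + (1 + 3))*0 = (-4 + 4)*0 = 0*0 = 0)
u(Q, C) = -4 + C + 2*Q (u(Q, C) = -4 + ((Q + C) + Q) = -4 + ((C + Q) + Q) = -4 + (C + 2*Q) = -4 + C + 2*Q)
q*(u(r(2), -3) + 1) = 0*((-4 - 3 + 2*2) + 1) = 0*((-4 - 3 + 4) + 1) = 0*(-3 + 1) = 0*(-2) = 0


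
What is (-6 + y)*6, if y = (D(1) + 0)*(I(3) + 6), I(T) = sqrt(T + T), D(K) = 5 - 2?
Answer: 72 + 18*sqrt(6) ≈ 116.09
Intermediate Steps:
D(K) = 3
I(T) = sqrt(2)*sqrt(T) (I(T) = sqrt(2*T) = sqrt(2)*sqrt(T))
y = 18 + 3*sqrt(6) (y = (3 + 0)*(sqrt(2)*sqrt(3) + 6) = 3*(sqrt(6) + 6) = 3*(6 + sqrt(6)) = 18 + 3*sqrt(6) ≈ 25.348)
(-6 + y)*6 = (-6 + (18 + 3*sqrt(6)))*6 = (12 + 3*sqrt(6))*6 = 72 + 18*sqrt(6)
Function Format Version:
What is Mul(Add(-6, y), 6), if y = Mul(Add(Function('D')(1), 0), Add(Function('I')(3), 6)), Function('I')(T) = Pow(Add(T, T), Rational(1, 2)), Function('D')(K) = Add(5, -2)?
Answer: Add(72, Mul(18, Pow(6, Rational(1, 2)))) ≈ 116.09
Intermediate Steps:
Function('D')(K) = 3
Function('I')(T) = Mul(Pow(2, Rational(1, 2)), Pow(T, Rational(1, 2))) (Function('I')(T) = Pow(Mul(2, T), Rational(1, 2)) = Mul(Pow(2, Rational(1, 2)), Pow(T, Rational(1, 2))))
y = Add(18, Mul(3, Pow(6, Rational(1, 2)))) (y = Mul(Add(3, 0), Add(Mul(Pow(2, Rational(1, 2)), Pow(3, Rational(1, 2))), 6)) = Mul(3, Add(Pow(6, Rational(1, 2)), 6)) = Mul(3, Add(6, Pow(6, Rational(1, 2)))) = Add(18, Mul(3, Pow(6, Rational(1, 2)))) ≈ 25.348)
Mul(Add(-6, y), 6) = Mul(Add(-6, Add(18, Mul(3, Pow(6, Rational(1, 2))))), 6) = Mul(Add(12, Mul(3, Pow(6, Rational(1, 2)))), 6) = Add(72, Mul(18, Pow(6, Rational(1, 2))))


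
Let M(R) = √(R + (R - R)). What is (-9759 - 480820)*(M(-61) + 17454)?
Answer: -8562565866 - 490579*I*√61 ≈ -8.5626e+9 - 3.8315e+6*I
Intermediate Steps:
M(R) = √R (M(R) = √(R + 0) = √R)
(-9759 - 480820)*(M(-61) + 17454) = (-9759 - 480820)*(√(-61) + 17454) = -490579*(I*√61 + 17454) = -490579*(17454 + I*√61) = -8562565866 - 490579*I*√61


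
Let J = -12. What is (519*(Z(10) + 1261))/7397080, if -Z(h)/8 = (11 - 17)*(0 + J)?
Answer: 71103/1479416 ≈ 0.048062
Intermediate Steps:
Z(h) = -576 (Z(h) = -8*(11 - 17)*(0 - 12) = -(-48)*(-12) = -8*72 = -576)
(519*(Z(10) + 1261))/7397080 = (519*(-576 + 1261))/7397080 = (519*685)*(1/7397080) = 355515*(1/7397080) = 71103/1479416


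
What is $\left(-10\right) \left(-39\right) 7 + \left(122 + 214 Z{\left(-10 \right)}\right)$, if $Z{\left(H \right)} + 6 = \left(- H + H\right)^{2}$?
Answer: $1568$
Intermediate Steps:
$Z{\left(H \right)} = -6$ ($Z{\left(H \right)} = -6 + \left(- H + H\right)^{2} = -6 + 0^{2} = -6 + 0 = -6$)
$\left(-10\right) \left(-39\right) 7 + \left(122 + 214 Z{\left(-10 \right)}\right) = \left(-10\right) \left(-39\right) 7 + \left(122 + 214 \left(-6\right)\right) = 390 \cdot 7 + \left(122 - 1284\right) = 2730 - 1162 = 1568$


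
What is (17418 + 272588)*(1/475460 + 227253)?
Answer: 15667532299379143/237730 ≈ 6.5905e+10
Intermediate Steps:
(17418 + 272588)*(1/475460 + 227253) = 290006*(1/475460 + 227253) = 290006*(108049711381/475460) = 15667532299379143/237730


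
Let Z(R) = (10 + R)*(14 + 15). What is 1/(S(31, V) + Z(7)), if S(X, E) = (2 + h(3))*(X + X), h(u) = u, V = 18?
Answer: 1/803 ≈ 0.0012453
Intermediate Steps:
Z(R) = 290 + 29*R (Z(R) = (10 + R)*29 = 290 + 29*R)
S(X, E) = 10*X (S(X, E) = (2 + 3)*(X + X) = 5*(2*X) = 10*X)
1/(S(31, V) + Z(7)) = 1/(10*31 + (290 + 29*7)) = 1/(310 + (290 + 203)) = 1/(310 + 493) = 1/803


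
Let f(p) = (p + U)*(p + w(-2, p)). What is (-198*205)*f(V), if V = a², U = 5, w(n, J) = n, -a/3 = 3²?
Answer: -21659554620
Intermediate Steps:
a = -27 (a = -3*3² = -3*9 = -27)
V = 729 (V = (-27)² = 729)
f(p) = (-2 + p)*(5 + p) (f(p) = (p + 5)*(p - 2) = (5 + p)*(-2 + p) = (-2 + p)*(5 + p))
(-198*205)*f(V) = (-198*205)*(-10 + 729² + 3*729) = -40590*(-10 + 531441 + 2187) = -40590*533618 = -21659554620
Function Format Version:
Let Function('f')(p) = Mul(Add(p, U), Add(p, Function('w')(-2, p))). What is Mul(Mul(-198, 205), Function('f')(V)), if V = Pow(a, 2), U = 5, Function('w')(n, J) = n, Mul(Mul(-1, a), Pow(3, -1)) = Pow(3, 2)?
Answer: -21659554620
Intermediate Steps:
a = -27 (a = Mul(-3, Pow(3, 2)) = Mul(-3, 9) = -27)
V = 729 (V = Pow(-27, 2) = 729)
Function('f')(p) = Mul(Add(-2, p), Add(5, p)) (Function('f')(p) = Mul(Add(p, 5), Add(p, -2)) = Mul(Add(5, p), Add(-2, p)) = Mul(Add(-2, p), Add(5, p)))
Mul(Mul(-198, 205), Function('f')(V)) = Mul(Mul(-198, 205), Add(-10, Pow(729, 2), Mul(3, 729))) = Mul(-40590, Add(-10, 531441, 2187)) = Mul(-40590, 533618) = -21659554620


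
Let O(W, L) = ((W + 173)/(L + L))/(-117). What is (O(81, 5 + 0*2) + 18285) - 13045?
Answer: 3065273/585 ≈ 5239.8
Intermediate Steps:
O(W, L) = -(173 + W)/(234*L) (O(W, L) = ((173 + W)/((2*L)))*(-1/117) = ((173 + W)*(1/(2*L)))*(-1/117) = ((173 + W)/(2*L))*(-1/117) = -(173 + W)/(234*L))
(O(81, 5 + 0*2) + 18285) - 13045 = ((-173 - 1*81)/(234*(5 + 0*2)) + 18285) - 13045 = ((-173 - 81)/(234*(5 + 0)) + 18285) - 13045 = ((1/234)*(-254)/5 + 18285) - 13045 = ((1/234)*(1/5)*(-254) + 18285) - 13045 = (-127/585 + 18285) - 13045 = 10696598/585 - 13045 = 3065273/585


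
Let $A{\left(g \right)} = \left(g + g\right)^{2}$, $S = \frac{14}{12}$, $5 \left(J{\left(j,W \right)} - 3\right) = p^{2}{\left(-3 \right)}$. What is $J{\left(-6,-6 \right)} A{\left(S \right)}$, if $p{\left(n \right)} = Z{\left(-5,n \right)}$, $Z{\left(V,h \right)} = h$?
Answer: $\frac{392}{15} \approx 26.133$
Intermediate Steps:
$p{\left(n \right)} = n$
$J{\left(j,W \right)} = \frac{24}{5}$ ($J{\left(j,W \right)} = 3 + \frac{\left(-3\right)^{2}}{5} = 3 + \frac{1}{5} \cdot 9 = 3 + \frac{9}{5} = \frac{24}{5}$)
$S = \frac{7}{6}$ ($S = 14 \cdot \frac{1}{12} = \frac{7}{6} \approx 1.1667$)
$A{\left(g \right)} = 4 g^{2}$ ($A{\left(g \right)} = \left(2 g\right)^{2} = 4 g^{2}$)
$J{\left(-6,-6 \right)} A{\left(S \right)} = \frac{24 \cdot 4 \left(\frac{7}{6}\right)^{2}}{5} = \frac{24 \cdot 4 \cdot \frac{49}{36}}{5} = \frac{24}{5} \cdot \frac{49}{9} = \frac{392}{15}$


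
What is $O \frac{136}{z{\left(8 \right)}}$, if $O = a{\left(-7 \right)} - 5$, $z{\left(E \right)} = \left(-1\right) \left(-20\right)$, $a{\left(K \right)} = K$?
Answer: $- \frac{408}{5} \approx -81.6$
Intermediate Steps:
$z{\left(E \right)} = 20$
$O = -12$ ($O = -7 - 5 = -12$)
$O \frac{136}{z{\left(8 \right)}} = - 12 \cdot \frac{136}{20} = - 12 \cdot 136 \cdot \frac{1}{20} = \left(-12\right) \frac{34}{5} = - \frac{408}{5}$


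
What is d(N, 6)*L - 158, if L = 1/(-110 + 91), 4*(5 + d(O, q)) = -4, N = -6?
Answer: -2996/19 ≈ -157.68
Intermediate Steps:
d(O, q) = -6 (d(O, q) = -5 + (¼)*(-4) = -5 - 1 = -6)
L = -1/19 (L = 1/(-19) = -1/19 ≈ -0.052632)
d(N, 6)*L - 158 = -6*(-1/19) - 158 = 6/19 - 158 = -2996/19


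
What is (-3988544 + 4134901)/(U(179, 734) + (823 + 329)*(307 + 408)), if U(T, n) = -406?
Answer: 146357/823274 ≈ 0.17777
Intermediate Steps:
(-3988544 + 4134901)/(U(179, 734) + (823 + 329)*(307 + 408)) = (-3988544 + 4134901)/(-406 + (823 + 329)*(307 + 408)) = 146357/(-406 + 1152*715) = 146357/(-406 + 823680) = 146357/823274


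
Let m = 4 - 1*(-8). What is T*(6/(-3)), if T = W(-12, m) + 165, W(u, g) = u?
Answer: -306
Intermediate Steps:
m = 12 (m = 4 + 8 = 12)
T = 153 (T = -12 + 165 = 153)
T*(6/(-3)) = 153*(6/(-3)) = 153*(-⅓*6) = 153*(-2) = -306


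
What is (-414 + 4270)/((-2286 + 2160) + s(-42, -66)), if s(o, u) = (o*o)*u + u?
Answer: -482/14577 ≈ -0.033066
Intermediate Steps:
s(o, u) = u + u*o**2 (s(o, u) = o**2*u + u = u*o**2 + u = u + u*o**2)
(-414 + 4270)/((-2286 + 2160) + s(-42, -66)) = (-414 + 4270)/((-2286 + 2160) - 66*(1 + (-42)**2)) = 3856/(-126 - 66*(1 + 1764)) = 3856/(-126 - 66*1765) = 3856/(-126 - 116490) = 3856/(-116616) = 3856*(-1/116616) = -482/14577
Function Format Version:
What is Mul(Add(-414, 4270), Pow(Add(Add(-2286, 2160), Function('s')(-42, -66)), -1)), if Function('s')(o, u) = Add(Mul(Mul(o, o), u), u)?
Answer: Rational(-482, 14577) ≈ -0.033066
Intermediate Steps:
Function('s')(o, u) = Add(u, Mul(u, Pow(o, 2))) (Function('s')(o, u) = Add(Mul(Pow(o, 2), u), u) = Add(Mul(u, Pow(o, 2)), u) = Add(u, Mul(u, Pow(o, 2))))
Mul(Add(-414, 4270), Pow(Add(Add(-2286, 2160), Function('s')(-42, -66)), -1)) = Mul(Add(-414, 4270), Pow(Add(Add(-2286, 2160), Mul(-66, Add(1, Pow(-42, 2)))), -1)) = Mul(3856, Pow(Add(-126, Mul(-66, Add(1, 1764))), -1)) = Mul(3856, Pow(Add(-126, Mul(-66, 1765)), -1)) = Mul(3856, Pow(Add(-126, -116490), -1)) = Mul(3856, Pow(-116616, -1)) = Mul(3856, Rational(-1, 116616)) = Rational(-482, 14577)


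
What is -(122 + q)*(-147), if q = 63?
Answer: 27195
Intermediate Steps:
-(122 + q)*(-147) = -(122 + 63)*(-147) = -185*(-147) = -1*(-27195) = 27195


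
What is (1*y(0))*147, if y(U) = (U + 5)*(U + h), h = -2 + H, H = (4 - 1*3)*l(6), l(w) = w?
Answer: 2940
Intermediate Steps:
H = 6 (H = (4 - 1*3)*6 = (4 - 3)*6 = 1*6 = 6)
h = 4 (h = -2 + 6 = 4)
y(U) = (4 + U)*(5 + U) (y(U) = (U + 5)*(U + 4) = (5 + U)*(4 + U) = (4 + U)*(5 + U))
(1*y(0))*147 = (1*(20 + 0² + 9*0))*147 = (1*(20 + 0 + 0))*147 = (1*20)*147 = 20*147 = 2940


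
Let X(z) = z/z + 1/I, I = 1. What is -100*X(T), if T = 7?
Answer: -200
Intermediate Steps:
X(z) = 2 (X(z) = z/z + 1/1 = 1 + 1*1 = 1 + 1 = 2)
-100*X(T) = -100*2 = -200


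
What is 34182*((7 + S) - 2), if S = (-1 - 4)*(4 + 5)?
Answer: -1367280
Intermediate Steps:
S = -45 (S = -5*9 = -45)
34182*((7 + S) - 2) = 34182*((7 - 45) - 2) = 34182*(-38 - 2) = 34182*(-40) = -1367280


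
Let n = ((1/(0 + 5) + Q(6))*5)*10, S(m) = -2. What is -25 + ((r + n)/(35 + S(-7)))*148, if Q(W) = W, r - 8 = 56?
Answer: 4957/3 ≈ 1652.3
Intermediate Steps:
r = 64 (r = 8 + 56 = 64)
n = 310 (n = ((1/(0 + 5) + 6)*5)*10 = ((1/5 + 6)*5)*10 = ((31/5)*5)*10 = 31*10 = 310)
-25 + ((r + n)/(35 + S(-7)))*148 = -25 + ((64 + 310)/(35 - 2))*148 = -25 + (374/33)*148 = -25 + (374*(1/33))*148 = -25 + (34/3)*148 = -25 + 5032/3 = 4957/3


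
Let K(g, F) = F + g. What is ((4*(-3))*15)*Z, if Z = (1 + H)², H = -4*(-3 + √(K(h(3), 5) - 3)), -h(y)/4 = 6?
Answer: 32940 + 18720*I*√22 ≈ 32940.0 + 87805.0*I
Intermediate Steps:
h(y) = -24 (h(y) = -4*6 = -24)
H = 12 - 4*I*√22 (H = -4*(-3 + √((5 - 24) - 3)) = -4*(-3 + √(-19 - 3)) = -4*(-3 + √(-22)) = -4*(-3 + I*√22) = 12 - 4*I*√22 ≈ 12.0 - 18.762*I)
Z = (13 - 4*I*√22)² (Z = (1 + (12 - 4*I*√22))² = (13 - 4*I*√22)² ≈ -183.0 - 487.8*I)
((4*(-3))*15)*Z = ((4*(-3))*15)*(13 - 4*I*√22)² = (-12*15)*(13 - 4*I*√22)² = -180*(13 - 4*I*√22)²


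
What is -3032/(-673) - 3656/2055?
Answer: 3770272/1383015 ≈ 2.7261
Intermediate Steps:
-3032/(-673) - 3656/2055 = -3032*(-1/673) - 3656*1/2055 = 3032/673 - 3656/2055 = 3770272/1383015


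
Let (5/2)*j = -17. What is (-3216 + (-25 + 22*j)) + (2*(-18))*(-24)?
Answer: -12633/5 ≈ -2526.6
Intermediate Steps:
j = -34/5 (j = (⅖)*(-17) = -34/5 ≈ -6.8000)
(-3216 + (-25 + 22*j)) + (2*(-18))*(-24) = (-3216 + (-25 + 22*(-34/5))) + (2*(-18))*(-24) = (-3216 + (-25 - 748/5)) - 36*(-24) = (-3216 - 873/5) + 864 = -16953/5 + 864 = -12633/5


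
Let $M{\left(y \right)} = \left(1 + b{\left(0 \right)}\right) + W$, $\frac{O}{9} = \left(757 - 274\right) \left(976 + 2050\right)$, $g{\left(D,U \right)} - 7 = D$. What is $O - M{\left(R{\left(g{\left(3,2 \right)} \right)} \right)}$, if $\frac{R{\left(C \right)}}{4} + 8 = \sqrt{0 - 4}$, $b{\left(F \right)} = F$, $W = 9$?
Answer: $13154012$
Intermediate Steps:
$g{\left(D,U \right)} = 7 + D$
$R{\left(C \right)} = -32 + 8 i$ ($R{\left(C \right)} = -32 + 4 \sqrt{0 - 4} = -32 + 4 \sqrt{-4} = -32 + 4 \cdot 2 i = -32 + 8 i$)
$O = 13154022$ ($O = 9 \left(757 - 274\right) \left(976 + 2050\right) = 9 \cdot 483 \cdot 3026 = 9 \cdot 1461558 = 13154022$)
$M{\left(y \right)} = 10$ ($M{\left(y \right)} = \left(1 + 0\right) + 9 = 1 + 9 = 10$)
$O - M{\left(R{\left(g{\left(3,2 \right)} \right)} \right)} = 13154022 - 10 = 13154012$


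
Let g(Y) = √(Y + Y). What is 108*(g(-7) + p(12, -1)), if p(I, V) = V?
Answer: -108 + 108*I*√14 ≈ -108.0 + 404.1*I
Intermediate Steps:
g(Y) = √2*√Y (g(Y) = √(2*Y) = √2*√Y)
108*(g(-7) + p(12, -1)) = 108*(√2*√(-7) - 1) = 108*(√2*(I*√7) - 1) = 108*(I*√14 - 1) = 108*(-1 + I*√14) = -108 + 108*I*√14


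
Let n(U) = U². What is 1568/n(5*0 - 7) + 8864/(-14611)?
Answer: 458688/14611 ≈ 31.393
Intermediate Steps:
1568/n(5*0 - 7) + 8864/(-14611) = 1568/((5*0 - 7)²) + 8864/(-14611) = 1568/((0 - 7)²) + 8864*(-1/14611) = 1568/((-7)²) - 8864/14611 = 1568/49 - 8864/14611 = 1568*(1/49) - 8864/14611 = 32 - 8864/14611 = 458688/14611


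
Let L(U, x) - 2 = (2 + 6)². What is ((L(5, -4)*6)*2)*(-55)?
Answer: -43560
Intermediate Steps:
L(U, x) = 66 (L(U, x) = 2 + (2 + 6)² = 2 + 8² = 2 + 64 = 66)
((L(5, -4)*6)*2)*(-55) = ((66*6)*2)*(-55) = (396*2)*(-55) = 792*(-55) = -43560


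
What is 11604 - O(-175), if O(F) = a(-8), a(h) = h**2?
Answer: 11540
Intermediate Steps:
O(F) = 64 (O(F) = (-8)**2 = 64)
11604 - O(-175) = 11604 - 1*64 = 11604 - 64 = 11540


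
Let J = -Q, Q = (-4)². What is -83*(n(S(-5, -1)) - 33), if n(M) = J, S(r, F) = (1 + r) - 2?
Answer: 4067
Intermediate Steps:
Q = 16
J = -16 (J = -1*16 = -16)
S(r, F) = -1 + r
n(M) = -16
-83*(n(S(-5, -1)) - 33) = -83*(-16 - 33) = -83*(-49) = 4067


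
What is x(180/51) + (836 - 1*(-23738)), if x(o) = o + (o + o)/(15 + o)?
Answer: 8774314/357 ≈ 24578.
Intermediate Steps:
x(o) = o + 2*o/(15 + o) (x(o) = o + (2*o)/(15 + o) = o + 2*o/(15 + o))
x(180/51) + (836 - 1*(-23738)) = (180/51)*(17 + 180/51)/(15 + 180/51) + (836 - 1*(-23738)) = (180*(1/51))*(17 + 180*(1/51))/(15 + 180*(1/51)) + (836 + 23738) = 60*(17 + 60/17)/(17*(15 + 60/17)) + 24574 = (60/17)*(349/17)/(315/17) + 24574 = (60/17)*(17/315)*(349/17) + 24574 = 1396/357 + 24574 = 8774314/357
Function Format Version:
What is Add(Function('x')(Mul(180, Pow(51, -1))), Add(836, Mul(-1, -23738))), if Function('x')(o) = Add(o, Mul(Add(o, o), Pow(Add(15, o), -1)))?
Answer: Rational(8774314, 357) ≈ 24578.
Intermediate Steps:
Function('x')(o) = Add(o, Mul(2, o, Pow(Add(15, o), -1))) (Function('x')(o) = Add(o, Mul(Mul(2, o), Pow(Add(15, o), -1))) = Add(o, Mul(2, o, Pow(Add(15, o), -1))))
Add(Function('x')(Mul(180, Pow(51, -1))), Add(836, Mul(-1, -23738))) = Add(Mul(Mul(180, Pow(51, -1)), Pow(Add(15, Mul(180, Pow(51, -1))), -1), Add(17, Mul(180, Pow(51, -1)))), Add(836, Mul(-1, -23738))) = Add(Mul(Mul(180, Rational(1, 51)), Pow(Add(15, Mul(180, Rational(1, 51))), -1), Add(17, Mul(180, Rational(1, 51)))), Add(836, 23738)) = Add(Mul(Rational(60, 17), Pow(Add(15, Rational(60, 17)), -1), Add(17, Rational(60, 17))), 24574) = Add(Mul(Rational(60, 17), Pow(Rational(315, 17), -1), Rational(349, 17)), 24574) = Add(Mul(Rational(60, 17), Rational(17, 315), Rational(349, 17)), 24574) = Add(Rational(1396, 357), 24574) = Rational(8774314, 357)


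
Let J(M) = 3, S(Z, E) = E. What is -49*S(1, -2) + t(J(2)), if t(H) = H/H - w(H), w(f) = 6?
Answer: 93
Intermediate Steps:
t(H) = -5 (t(H) = H/H - 1*6 = 1 - 6 = -5)
-49*S(1, -2) + t(J(2)) = -49*(-2) - 5 = 98 - 5 = 93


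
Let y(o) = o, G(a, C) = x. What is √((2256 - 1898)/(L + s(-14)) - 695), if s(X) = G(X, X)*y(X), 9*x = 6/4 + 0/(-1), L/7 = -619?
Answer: I*√29394353366/6503 ≈ 26.364*I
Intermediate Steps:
L = -4333 (L = 7*(-619) = -4333)
x = ⅙ (x = (6/4 + 0/(-1))/9 = (6*(¼) + 0*(-1))/9 = (3/2 + 0)/9 = (⅑)*(3/2) = ⅙ ≈ 0.16667)
G(a, C) = ⅙
s(X) = X/6
√((2256 - 1898)/(L + s(-14)) - 695) = √((2256 - 1898)/(-4333 + (⅙)*(-14)) - 695) = √(358/(-4333 - 7/3) - 695) = √(358/(-13006/3) - 695) = √(358*(-3/13006) - 695) = √(-537/6503 - 695) = √(-4520122/6503) = I*√29394353366/6503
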